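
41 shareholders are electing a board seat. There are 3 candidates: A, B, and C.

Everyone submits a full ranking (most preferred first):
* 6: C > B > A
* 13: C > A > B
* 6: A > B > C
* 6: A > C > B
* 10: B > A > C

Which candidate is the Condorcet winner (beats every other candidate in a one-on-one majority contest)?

A vs B: 25–16
A vs C: 22–19
A beats every other candidate.

A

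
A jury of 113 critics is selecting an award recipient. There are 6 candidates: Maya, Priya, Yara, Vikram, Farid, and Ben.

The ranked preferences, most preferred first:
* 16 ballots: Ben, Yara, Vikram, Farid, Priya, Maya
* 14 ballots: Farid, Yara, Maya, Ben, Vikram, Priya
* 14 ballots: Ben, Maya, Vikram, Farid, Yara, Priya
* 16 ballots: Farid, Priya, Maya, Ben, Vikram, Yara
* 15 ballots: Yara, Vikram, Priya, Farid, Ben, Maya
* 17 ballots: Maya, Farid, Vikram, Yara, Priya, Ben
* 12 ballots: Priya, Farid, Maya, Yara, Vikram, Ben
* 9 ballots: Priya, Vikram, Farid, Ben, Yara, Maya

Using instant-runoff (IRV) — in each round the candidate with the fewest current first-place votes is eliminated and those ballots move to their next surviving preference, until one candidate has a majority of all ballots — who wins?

Farid

Round 1: Maya 17, Priya 21, Yara 15, Vikram 0, Farid 30, Ben 30. Vikram eliminated.
Round 2: Maya 17, Priya 21, Yara 15, Farid 30, Ben 30. Yara eliminated.
Round 3: Maya 17, Priya 36, Farid 30, Ben 30. Maya eliminated.
Round 4: Priya 36, Farid 47, Ben 30. Ben eliminated.
Round 5: Priya 36, Farid 77. Farid has a majority (≥57).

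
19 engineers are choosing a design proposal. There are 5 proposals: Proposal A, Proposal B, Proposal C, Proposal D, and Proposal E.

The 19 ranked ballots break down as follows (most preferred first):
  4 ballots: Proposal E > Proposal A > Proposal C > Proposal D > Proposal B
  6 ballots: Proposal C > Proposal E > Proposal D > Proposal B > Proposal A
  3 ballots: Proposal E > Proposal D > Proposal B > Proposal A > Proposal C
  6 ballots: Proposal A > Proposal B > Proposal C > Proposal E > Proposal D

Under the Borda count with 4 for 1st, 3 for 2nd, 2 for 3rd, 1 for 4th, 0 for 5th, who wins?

Proposal E

Proposal A: 4×3 + 6×0 + 3×1 + 6×4 = 39
Proposal B: 4×0 + 6×1 + 3×2 + 6×3 = 30
Proposal C: 4×2 + 6×4 + 3×0 + 6×2 = 44
Proposal D: 4×1 + 6×2 + 3×3 + 6×0 = 25
Proposal E: 4×4 + 6×3 + 3×4 + 6×1 = 52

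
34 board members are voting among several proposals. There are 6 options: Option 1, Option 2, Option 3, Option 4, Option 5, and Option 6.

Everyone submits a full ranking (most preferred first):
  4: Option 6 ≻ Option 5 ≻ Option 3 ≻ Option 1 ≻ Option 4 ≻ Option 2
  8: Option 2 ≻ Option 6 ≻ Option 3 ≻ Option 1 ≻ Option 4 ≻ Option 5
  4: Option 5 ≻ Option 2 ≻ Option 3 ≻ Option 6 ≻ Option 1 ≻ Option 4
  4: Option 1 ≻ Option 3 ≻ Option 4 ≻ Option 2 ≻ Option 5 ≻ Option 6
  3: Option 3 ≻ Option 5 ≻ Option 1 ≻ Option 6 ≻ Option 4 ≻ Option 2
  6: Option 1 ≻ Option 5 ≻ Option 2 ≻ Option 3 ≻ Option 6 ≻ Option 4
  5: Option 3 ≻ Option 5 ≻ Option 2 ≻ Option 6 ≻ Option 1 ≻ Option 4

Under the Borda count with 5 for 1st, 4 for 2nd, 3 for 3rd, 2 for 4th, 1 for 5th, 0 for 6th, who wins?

Option 3

Option 1: 4×2 + 8×2 + 4×1 + 4×5 + 3×3 + 6×5 + 5×1 = 92
Option 2: 4×0 + 8×5 + 4×4 + 4×2 + 3×0 + 6×3 + 5×3 = 97
Option 3: 4×3 + 8×3 + 4×3 + 4×4 + 3×5 + 6×2 + 5×5 = 116
Option 4: 4×1 + 8×1 + 4×0 + 4×3 + 3×1 + 6×0 + 5×0 = 27
Option 5: 4×4 + 8×0 + 4×5 + 4×1 + 3×4 + 6×4 + 5×4 = 96
Option 6: 4×5 + 8×4 + 4×2 + 4×0 + 3×2 + 6×1 + 5×2 = 82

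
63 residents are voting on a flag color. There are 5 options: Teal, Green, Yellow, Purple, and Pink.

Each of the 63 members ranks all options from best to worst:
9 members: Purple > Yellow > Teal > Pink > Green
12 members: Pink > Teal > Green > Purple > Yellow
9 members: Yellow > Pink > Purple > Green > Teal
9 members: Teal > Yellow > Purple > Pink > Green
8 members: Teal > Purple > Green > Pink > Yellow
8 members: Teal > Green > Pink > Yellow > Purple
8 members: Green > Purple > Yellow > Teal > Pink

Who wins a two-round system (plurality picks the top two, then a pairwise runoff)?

Round 1 first-place votes: Teal 25, Green 8, Yellow 9, Purple 9, Pink 12. Teal and Pink advance.
Runoff: Teal is ranked above Pink on 42 ballots, Pink above Teal on 21.

Teal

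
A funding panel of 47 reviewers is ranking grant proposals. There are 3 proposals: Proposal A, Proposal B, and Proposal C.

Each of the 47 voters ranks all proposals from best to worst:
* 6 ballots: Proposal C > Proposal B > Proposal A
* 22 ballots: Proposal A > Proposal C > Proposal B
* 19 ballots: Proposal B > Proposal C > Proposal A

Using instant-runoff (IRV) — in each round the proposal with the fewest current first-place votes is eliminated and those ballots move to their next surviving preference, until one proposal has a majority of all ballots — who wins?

Proposal B

Round 1: Proposal A 22, Proposal B 19, Proposal C 6. Proposal C eliminated.
Round 2: Proposal A 22, Proposal B 25. Proposal B has a majority (≥24).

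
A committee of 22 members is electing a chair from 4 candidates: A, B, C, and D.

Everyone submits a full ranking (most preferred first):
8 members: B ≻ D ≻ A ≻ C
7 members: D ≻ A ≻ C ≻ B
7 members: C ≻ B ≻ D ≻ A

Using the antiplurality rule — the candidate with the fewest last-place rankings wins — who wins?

D

Last-place votes: A 7, B 7, C 8, D 0.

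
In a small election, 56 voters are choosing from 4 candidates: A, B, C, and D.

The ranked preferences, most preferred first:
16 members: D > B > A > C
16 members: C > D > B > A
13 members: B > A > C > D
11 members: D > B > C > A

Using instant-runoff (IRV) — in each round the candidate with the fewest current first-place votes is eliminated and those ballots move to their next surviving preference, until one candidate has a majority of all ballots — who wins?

C

Round 1: A 0, B 13, C 16, D 27. A eliminated.
Round 2: B 13, C 16, D 27. B eliminated.
Round 3: C 29, D 27. C has a majority (≥29).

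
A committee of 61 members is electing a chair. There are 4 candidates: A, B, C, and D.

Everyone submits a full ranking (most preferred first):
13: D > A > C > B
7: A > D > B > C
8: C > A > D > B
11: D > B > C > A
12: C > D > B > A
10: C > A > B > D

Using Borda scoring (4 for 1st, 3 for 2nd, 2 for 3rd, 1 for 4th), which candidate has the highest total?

D

A: 13×3 + 7×4 + 8×3 + 11×1 + 12×1 + 10×3 = 144
B: 13×1 + 7×2 + 8×1 + 11×3 + 12×2 + 10×2 = 112
C: 13×2 + 7×1 + 8×4 + 11×2 + 12×4 + 10×4 = 175
D: 13×4 + 7×3 + 8×2 + 11×4 + 12×3 + 10×1 = 179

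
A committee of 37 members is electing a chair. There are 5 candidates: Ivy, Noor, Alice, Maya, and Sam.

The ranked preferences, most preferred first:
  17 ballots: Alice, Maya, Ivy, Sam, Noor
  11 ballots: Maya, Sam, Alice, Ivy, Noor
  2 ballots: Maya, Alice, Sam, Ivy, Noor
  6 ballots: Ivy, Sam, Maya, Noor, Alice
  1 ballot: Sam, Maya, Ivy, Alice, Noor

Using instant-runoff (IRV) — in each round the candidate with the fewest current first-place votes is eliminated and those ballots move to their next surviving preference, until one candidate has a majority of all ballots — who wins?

Round 1: Ivy 6, Noor 0, Alice 17, Maya 13, Sam 1. Noor eliminated.
Round 2: Ivy 6, Alice 17, Maya 13, Sam 1. Sam eliminated.
Round 3: Ivy 6, Alice 17, Maya 14. Ivy eliminated.
Round 4: Alice 17, Maya 20. Maya has a majority (≥19).

Maya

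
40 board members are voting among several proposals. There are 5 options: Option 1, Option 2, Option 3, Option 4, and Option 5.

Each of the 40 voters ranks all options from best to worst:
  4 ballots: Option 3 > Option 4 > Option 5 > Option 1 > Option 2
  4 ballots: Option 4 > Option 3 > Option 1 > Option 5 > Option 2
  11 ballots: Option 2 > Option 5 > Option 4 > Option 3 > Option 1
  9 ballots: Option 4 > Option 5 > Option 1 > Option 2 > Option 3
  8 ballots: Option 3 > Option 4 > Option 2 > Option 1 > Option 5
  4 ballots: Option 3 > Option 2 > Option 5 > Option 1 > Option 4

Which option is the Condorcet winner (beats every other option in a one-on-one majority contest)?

Option 4 vs Option 1: 36–4
Option 4 vs Option 2: 25–15
Option 4 vs Option 3: 24–16
Option 4 vs Option 5: 25–15
Option 4 beats every other option.

Option 4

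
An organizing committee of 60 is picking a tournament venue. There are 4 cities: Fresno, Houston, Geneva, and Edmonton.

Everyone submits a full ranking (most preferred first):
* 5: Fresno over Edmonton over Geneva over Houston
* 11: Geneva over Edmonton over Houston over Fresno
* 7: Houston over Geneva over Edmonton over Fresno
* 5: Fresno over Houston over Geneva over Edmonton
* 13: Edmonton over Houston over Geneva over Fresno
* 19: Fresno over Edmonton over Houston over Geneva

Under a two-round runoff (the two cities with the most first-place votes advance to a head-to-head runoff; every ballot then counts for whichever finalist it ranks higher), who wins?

Round 1 first-place votes: Fresno 29, Houston 7, Geneva 11, Edmonton 13. Fresno and Edmonton advance.
Runoff: Fresno is ranked above Edmonton on 29 ballots, Edmonton above Fresno on 31.

Edmonton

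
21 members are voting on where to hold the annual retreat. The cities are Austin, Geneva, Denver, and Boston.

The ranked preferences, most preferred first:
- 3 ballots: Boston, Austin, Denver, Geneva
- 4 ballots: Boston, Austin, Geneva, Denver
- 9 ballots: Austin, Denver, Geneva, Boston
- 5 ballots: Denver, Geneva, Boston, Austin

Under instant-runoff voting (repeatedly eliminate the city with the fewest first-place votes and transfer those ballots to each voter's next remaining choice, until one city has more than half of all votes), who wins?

Round 1: Austin 9, Geneva 0, Denver 5, Boston 7. Geneva eliminated.
Round 2: Austin 9, Denver 5, Boston 7. Denver eliminated.
Round 3: Austin 9, Boston 12. Boston has a majority (≥11).

Boston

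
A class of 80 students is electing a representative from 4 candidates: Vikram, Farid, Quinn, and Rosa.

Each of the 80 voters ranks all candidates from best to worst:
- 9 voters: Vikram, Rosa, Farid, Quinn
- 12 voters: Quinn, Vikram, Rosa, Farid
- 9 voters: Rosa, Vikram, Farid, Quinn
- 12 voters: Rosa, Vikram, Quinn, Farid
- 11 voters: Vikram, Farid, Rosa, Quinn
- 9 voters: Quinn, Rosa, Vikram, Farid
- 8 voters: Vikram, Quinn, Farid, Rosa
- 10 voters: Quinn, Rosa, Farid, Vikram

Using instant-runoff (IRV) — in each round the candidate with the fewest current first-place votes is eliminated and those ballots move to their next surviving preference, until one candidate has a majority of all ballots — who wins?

Vikram

Round 1: Vikram 28, Farid 0, Quinn 31, Rosa 21. Farid eliminated.
Round 2: Vikram 28, Quinn 31, Rosa 21. Rosa eliminated.
Round 3: Vikram 49, Quinn 31. Vikram has a majority (≥41).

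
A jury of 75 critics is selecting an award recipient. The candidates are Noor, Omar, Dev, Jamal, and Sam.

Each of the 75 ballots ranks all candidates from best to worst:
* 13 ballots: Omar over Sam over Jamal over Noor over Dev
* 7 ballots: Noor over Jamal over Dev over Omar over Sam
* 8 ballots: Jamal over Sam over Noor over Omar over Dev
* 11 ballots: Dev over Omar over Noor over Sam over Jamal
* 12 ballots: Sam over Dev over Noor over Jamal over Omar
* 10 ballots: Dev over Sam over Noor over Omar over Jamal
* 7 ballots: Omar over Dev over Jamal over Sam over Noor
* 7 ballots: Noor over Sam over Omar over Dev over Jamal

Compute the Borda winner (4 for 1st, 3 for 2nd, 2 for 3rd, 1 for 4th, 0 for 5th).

Sam

Noor: 13×1 + 7×4 + 8×2 + 11×2 + 12×2 + 10×2 + 7×0 + 7×4 = 151
Omar: 13×4 + 7×1 + 8×1 + 11×3 + 12×0 + 10×1 + 7×4 + 7×2 = 152
Dev: 13×0 + 7×2 + 8×0 + 11×4 + 12×3 + 10×4 + 7×3 + 7×1 = 162
Jamal: 13×2 + 7×3 + 8×4 + 11×0 + 12×1 + 10×0 + 7×2 + 7×0 = 105
Sam: 13×3 + 7×0 + 8×3 + 11×1 + 12×4 + 10×3 + 7×1 + 7×3 = 180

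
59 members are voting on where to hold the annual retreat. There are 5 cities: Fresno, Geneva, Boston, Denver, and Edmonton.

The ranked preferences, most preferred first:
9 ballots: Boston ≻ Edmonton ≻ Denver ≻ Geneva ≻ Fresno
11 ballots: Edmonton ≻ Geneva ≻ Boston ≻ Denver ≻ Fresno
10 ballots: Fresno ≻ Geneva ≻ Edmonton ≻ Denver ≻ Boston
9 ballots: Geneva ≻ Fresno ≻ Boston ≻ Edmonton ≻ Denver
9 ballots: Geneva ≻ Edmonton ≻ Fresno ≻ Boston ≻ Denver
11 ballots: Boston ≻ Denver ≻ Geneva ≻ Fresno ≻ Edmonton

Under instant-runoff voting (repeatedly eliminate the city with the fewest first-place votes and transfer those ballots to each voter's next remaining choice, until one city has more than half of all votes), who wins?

Geneva

Round 1: Fresno 10, Geneva 18, Boston 20, Denver 0, Edmonton 11. Denver eliminated.
Round 2: Fresno 10, Geneva 18, Boston 20, Edmonton 11. Fresno eliminated.
Round 3: Geneva 28, Boston 20, Edmonton 11. Edmonton eliminated.
Round 4: Geneva 39, Boston 20. Geneva has a majority (≥30).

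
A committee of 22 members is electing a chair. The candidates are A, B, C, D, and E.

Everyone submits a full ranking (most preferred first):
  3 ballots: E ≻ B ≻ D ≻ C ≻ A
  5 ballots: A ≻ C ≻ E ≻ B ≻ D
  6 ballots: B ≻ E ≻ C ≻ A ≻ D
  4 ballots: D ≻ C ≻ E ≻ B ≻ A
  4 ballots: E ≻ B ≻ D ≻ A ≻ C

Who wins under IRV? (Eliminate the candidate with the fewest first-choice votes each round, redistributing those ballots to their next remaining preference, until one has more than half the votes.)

E

Round 1: A 5, B 6, C 0, D 4, E 7. C eliminated.
Round 2: A 5, B 6, D 4, E 7. D eliminated.
Round 3: A 5, B 6, E 11. A eliminated.
Round 4: B 6, E 16. E has a majority (≥12).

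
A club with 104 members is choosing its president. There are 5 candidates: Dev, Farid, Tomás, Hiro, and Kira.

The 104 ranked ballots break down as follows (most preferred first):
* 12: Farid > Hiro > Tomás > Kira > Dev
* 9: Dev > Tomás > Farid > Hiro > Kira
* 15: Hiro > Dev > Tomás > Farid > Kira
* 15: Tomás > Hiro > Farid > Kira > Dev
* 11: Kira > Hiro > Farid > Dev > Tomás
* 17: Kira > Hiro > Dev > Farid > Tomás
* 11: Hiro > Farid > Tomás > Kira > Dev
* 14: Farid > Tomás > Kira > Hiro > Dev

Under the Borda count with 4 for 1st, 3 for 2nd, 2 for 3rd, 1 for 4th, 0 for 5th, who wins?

Dev: 12×0 + 9×4 + 15×3 + 15×0 + 11×1 + 17×2 + 11×0 + 14×0 = 126
Farid: 12×4 + 9×2 + 15×1 + 15×2 + 11×2 + 17×1 + 11×3 + 14×4 = 239
Tomás: 12×2 + 9×3 + 15×2 + 15×4 + 11×0 + 17×0 + 11×2 + 14×3 = 205
Hiro: 12×3 + 9×1 + 15×4 + 15×3 + 11×3 + 17×3 + 11×4 + 14×1 = 292
Kira: 12×1 + 9×0 + 15×0 + 15×1 + 11×4 + 17×4 + 11×1 + 14×2 = 178

Hiro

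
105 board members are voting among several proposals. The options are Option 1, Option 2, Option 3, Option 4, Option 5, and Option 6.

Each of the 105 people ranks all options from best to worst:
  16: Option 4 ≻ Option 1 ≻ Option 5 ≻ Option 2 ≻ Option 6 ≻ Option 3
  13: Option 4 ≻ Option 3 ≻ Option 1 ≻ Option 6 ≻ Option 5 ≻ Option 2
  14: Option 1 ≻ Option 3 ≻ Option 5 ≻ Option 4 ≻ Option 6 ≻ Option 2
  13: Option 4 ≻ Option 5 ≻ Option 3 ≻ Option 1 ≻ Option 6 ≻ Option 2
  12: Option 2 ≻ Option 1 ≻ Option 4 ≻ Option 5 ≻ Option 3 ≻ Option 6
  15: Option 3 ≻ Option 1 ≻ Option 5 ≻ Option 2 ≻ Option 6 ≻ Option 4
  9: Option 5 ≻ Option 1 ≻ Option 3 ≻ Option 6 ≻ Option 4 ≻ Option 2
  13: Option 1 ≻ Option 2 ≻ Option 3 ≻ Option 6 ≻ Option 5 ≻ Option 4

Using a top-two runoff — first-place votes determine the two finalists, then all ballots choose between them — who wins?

Option 1

Round 1 first-place votes: Option 1 27, Option 2 12, Option 3 15, Option 4 42, Option 5 9, Option 6 0. Option 4 and Option 1 advance.
Runoff: Option 4 is ranked above Option 1 on 42 ballots, Option 1 above Option 4 on 63.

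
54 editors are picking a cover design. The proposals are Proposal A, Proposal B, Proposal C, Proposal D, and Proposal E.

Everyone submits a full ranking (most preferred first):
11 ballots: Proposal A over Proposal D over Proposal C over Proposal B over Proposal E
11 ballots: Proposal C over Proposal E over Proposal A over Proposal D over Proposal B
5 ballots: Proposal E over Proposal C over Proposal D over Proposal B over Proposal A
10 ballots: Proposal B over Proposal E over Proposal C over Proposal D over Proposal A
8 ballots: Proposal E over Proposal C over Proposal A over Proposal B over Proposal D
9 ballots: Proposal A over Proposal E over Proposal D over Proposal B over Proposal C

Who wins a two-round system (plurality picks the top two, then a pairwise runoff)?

Proposal E

Round 1 first-place votes: Proposal A 20, Proposal B 10, Proposal C 11, Proposal D 0, Proposal E 13. Proposal A and Proposal E advance.
Runoff: Proposal A is ranked above Proposal E on 20 ballots, Proposal E above Proposal A on 34.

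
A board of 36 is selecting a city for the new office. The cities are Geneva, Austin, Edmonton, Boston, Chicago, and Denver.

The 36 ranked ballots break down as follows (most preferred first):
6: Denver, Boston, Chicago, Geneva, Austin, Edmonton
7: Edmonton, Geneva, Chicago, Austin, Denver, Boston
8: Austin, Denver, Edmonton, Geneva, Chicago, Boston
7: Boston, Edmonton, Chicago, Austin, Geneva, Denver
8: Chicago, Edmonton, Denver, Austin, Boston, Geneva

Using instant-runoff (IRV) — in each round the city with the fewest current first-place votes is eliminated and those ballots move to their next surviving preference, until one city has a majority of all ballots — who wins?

Chicago

Round 1: Geneva 0, Austin 8, Edmonton 7, Boston 7, Chicago 8, Denver 6. Geneva eliminated.
Round 2: Austin 8, Edmonton 7, Boston 7, Chicago 8, Denver 6. Denver eliminated.
Round 3: Austin 8, Edmonton 7, Boston 13, Chicago 8. Edmonton eliminated.
Round 4: Austin 8, Boston 13, Chicago 15. Austin eliminated.
Round 5: Boston 13, Chicago 23. Chicago has a majority (≥19).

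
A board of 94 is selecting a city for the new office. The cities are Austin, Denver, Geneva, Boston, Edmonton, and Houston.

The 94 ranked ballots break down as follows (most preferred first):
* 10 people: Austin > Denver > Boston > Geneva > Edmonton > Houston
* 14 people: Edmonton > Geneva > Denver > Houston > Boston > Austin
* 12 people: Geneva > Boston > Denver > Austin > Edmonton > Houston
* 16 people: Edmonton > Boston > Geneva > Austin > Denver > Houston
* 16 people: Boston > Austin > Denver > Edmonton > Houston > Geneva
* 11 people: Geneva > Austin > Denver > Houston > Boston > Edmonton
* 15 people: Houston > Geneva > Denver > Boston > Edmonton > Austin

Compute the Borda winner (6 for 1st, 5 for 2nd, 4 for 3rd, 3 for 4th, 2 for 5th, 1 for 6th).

Austin: 10×6 + 14×1 + 12×3 + 16×3 + 16×5 + 11×5 + 15×1 = 308
Denver: 10×5 + 14×4 + 12×4 + 16×2 + 16×4 + 11×4 + 15×4 = 354
Geneva: 10×3 + 14×5 + 12×6 + 16×4 + 16×1 + 11×6 + 15×5 = 393
Boston: 10×4 + 14×2 + 12×5 + 16×5 + 16×6 + 11×2 + 15×3 = 371
Edmonton: 10×2 + 14×6 + 12×2 + 16×6 + 16×3 + 11×1 + 15×2 = 313
Houston: 10×1 + 14×3 + 12×1 + 16×1 + 16×2 + 11×3 + 15×6 = 235

Geneva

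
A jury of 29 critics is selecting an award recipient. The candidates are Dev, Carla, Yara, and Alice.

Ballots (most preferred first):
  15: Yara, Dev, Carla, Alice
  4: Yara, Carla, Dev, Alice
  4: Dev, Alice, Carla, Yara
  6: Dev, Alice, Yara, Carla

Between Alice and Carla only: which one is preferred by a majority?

Alice is ranked above Carla on 10 ballots; Carla above Alice on 19.

Carla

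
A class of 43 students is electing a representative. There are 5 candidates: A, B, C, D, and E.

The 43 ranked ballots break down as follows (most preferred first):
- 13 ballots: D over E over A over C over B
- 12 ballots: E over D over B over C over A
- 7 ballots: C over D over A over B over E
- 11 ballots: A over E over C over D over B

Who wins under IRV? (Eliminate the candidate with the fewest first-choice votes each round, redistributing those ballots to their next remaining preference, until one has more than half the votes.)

E

Round 1: A 11, B 0, C 7, D 13, E 12. B eliminated.
Round 2: A 11, C 7, D 13, E 12. C eliminated.
Round 3: A 11, D 20, E 12. A eliminated.
Round 4: D 20, E 23. E has a majority (≥22).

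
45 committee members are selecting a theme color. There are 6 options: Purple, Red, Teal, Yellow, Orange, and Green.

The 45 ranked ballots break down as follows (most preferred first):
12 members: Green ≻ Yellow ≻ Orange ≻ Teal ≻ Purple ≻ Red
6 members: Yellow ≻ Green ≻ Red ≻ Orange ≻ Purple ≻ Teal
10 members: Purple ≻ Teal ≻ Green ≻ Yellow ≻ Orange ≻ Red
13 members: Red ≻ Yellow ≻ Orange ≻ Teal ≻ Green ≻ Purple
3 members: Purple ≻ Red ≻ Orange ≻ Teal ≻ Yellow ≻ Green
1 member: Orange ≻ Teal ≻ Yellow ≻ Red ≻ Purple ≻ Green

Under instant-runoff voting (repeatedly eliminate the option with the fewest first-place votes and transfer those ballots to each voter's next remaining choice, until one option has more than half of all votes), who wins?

Round 1: Purple 13, Red 13, Teal 0, Yellow 6, Orange 1, Green 12. Teal eliminated.
Round 2: Purple 13, Red 13, Yellow 6, Orange 1, Green 12. Orange eliminated.
Round 3: Purple 13, Red 13, Yellow 7, Green 12. Yellow eliminated.
Round 4: Purple 13, Red 14, Green 18. Purple eliminated.
Round 5: Red 17, Green 28. Green has a majority (≥23).

Green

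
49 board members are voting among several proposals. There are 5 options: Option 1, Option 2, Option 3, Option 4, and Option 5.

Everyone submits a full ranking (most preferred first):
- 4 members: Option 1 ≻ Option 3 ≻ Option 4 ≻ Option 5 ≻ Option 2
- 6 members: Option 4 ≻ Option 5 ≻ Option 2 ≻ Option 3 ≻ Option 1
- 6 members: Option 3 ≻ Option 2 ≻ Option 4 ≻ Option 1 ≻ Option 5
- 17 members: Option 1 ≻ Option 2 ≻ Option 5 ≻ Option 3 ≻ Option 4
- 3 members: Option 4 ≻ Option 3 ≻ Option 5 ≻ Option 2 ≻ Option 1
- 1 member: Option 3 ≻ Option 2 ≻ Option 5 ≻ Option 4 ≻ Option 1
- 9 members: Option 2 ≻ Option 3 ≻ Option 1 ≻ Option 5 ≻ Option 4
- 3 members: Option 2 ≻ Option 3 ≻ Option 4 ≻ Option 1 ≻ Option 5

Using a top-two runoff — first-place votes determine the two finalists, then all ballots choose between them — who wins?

Option 2

Round 1 first-place votes: Option 1 21, Option 2 12, Option 3 7, Option 4 9, Option 5 0. Option 1 and Option 2 advance.
Runoff: Option 1 is ranked above Option 2 on 21 ballots, Option 2 above Option 1 on 28.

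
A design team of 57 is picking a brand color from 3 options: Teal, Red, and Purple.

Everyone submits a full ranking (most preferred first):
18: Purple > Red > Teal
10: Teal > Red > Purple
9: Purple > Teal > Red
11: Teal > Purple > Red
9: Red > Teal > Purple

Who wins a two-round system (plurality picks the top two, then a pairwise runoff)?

Teal

Round 1 first-place votes: Teal 21, Red 9, Purple 27. Purple and Teal advance.
Runoff: Purple is ranked above Teal on 27 ballots, Teal above Purple on 30.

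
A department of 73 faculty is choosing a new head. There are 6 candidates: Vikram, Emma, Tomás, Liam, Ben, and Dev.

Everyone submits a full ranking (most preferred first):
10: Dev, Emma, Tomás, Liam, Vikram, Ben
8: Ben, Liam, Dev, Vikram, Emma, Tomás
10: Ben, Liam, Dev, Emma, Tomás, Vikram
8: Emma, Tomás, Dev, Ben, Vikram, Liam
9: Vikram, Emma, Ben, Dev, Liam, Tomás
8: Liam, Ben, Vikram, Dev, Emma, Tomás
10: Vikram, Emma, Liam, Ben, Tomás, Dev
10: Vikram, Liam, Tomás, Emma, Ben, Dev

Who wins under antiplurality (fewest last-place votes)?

Last-place votes: Vikram 10, Emma 0, Tomás 25, Liam 8, Ben 10, Dev 20.

Emma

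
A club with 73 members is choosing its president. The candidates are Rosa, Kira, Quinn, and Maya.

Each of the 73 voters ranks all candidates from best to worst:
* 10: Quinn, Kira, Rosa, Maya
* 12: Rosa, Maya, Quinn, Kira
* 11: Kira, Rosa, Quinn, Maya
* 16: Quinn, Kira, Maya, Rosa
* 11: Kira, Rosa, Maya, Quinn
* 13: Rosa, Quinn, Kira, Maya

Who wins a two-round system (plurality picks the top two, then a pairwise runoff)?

Rosa

Round 1 first-place votes: Rosa 25, Kira 22, Quinn 26, Maya 0. Quinn and Rosa advance.
Runoff: Quinn is ranked above Rosa on 26 ballots, Rosa above Quinn on 47.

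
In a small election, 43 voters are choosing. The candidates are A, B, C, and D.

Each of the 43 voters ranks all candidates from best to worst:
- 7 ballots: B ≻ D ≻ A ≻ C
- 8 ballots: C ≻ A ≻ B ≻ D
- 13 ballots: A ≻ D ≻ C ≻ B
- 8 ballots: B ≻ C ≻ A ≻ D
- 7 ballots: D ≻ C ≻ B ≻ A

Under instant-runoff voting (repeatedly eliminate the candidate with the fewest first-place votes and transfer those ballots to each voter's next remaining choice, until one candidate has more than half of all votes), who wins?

C

Round 1: A 13, B 15, C 8, D 7. D eliminated.
Round 2: A 13, B 15, C 15. A eliminated.
Round 3: B 15, C 28. C has a majority (≥22).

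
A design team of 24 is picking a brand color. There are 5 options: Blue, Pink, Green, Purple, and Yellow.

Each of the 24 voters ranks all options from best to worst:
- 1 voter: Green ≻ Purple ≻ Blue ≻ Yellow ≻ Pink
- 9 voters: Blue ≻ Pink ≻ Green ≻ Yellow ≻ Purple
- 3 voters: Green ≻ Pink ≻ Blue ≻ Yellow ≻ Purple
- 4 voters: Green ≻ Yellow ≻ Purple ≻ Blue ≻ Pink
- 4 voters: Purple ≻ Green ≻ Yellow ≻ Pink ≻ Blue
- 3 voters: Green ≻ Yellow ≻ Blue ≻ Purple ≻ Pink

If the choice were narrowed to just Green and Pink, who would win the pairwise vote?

Green is ranked above Pink on 15 ballots; Pink above Green on 9.

Green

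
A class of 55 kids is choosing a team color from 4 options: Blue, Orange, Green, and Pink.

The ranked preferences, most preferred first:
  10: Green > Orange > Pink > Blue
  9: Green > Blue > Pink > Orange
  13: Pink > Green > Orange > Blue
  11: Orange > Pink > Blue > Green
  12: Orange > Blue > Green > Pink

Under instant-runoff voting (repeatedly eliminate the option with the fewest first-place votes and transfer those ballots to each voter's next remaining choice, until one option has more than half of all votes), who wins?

Green

Round 1: Blue 0, Orange 23, Green 19, Pink 13. Blue eliminated.
Round 2: Orange 23, Green 19, Pink 13. Pink eliminated.
Round 3: Orange 23, Green 32. Green has a majority (≥28).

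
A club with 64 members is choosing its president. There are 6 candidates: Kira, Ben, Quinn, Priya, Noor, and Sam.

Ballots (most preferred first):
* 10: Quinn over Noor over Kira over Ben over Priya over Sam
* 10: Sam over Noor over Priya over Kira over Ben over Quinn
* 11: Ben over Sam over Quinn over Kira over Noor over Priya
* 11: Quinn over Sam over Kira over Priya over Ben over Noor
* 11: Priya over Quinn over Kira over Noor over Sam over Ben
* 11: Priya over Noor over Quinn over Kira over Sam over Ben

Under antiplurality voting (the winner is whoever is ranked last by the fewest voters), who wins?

Last-place votes: Kira 0, Ben 22, Quinn 10, Priya 11, Noor 11, Sam 10.

Kira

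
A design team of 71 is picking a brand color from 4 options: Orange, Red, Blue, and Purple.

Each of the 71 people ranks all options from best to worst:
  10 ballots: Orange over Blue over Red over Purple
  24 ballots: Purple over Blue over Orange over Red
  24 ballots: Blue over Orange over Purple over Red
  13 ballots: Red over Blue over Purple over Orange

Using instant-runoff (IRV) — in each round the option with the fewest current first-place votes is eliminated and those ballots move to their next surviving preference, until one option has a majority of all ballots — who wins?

Blue

Round 1: Orange 10, Red 13, Blue 24, Purple 24. Orange eliminated.
Round 2: Red 13, Blue 34, Purple 24. Red eliminated.
Round 3: Blue 47, Purple 24. Blue has a majority (≥36).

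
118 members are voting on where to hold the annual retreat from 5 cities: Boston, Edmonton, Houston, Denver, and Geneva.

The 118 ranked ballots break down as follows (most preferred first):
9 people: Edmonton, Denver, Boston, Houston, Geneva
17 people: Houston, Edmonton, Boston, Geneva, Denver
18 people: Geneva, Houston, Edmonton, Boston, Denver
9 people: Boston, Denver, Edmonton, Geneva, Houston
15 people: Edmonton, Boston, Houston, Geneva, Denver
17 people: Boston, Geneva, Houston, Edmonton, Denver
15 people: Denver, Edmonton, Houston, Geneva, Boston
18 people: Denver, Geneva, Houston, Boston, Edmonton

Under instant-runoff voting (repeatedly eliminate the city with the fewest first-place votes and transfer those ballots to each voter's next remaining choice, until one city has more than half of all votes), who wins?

Edmonton

Round 1: Boston 26, Edmonton 24, Houston 17, Denver 33, Geneva 18. Houston eliminated.
Round 2: Boston 26, Edmonton 41, Denver 33, Geneva 18. Geneva eliminated.
Round 3: Boston 26, Edmonton 59, Denver 33. Boston eliminated.
Round 4: Edmonton 76, Denver 42. Edmonton has a majority (≥60).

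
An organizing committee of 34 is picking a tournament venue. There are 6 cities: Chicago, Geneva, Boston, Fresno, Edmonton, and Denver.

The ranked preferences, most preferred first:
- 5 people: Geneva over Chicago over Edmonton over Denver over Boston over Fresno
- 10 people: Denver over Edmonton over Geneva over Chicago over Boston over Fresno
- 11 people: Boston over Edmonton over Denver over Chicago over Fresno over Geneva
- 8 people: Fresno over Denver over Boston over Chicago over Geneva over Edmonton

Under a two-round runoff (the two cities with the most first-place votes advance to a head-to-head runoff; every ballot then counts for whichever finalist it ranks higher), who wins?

Round 1 first-place votes: Chicago 0, Geneva 5, Boston 11, Fresno 8, Edmonton 0, Denver 10. Boston and Denver advance.
Runoff: Boston is ranked above Denver on 11 ballots, Denver above Boston on 23.

Denver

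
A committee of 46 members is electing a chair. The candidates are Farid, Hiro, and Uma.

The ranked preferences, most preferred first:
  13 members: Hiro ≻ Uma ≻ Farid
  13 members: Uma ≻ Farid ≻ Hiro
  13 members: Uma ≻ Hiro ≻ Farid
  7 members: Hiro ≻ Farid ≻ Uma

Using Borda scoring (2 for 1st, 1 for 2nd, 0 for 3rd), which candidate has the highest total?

Uma

Farid: 13×0 + 13×1 + 13×0 + 7×1 = 20
Hiro: 13×2 + 13×0 + 13×1 + 7×2 = 53
Uma: 13×1 + 13×2 + 13×2 + 7×0 = 65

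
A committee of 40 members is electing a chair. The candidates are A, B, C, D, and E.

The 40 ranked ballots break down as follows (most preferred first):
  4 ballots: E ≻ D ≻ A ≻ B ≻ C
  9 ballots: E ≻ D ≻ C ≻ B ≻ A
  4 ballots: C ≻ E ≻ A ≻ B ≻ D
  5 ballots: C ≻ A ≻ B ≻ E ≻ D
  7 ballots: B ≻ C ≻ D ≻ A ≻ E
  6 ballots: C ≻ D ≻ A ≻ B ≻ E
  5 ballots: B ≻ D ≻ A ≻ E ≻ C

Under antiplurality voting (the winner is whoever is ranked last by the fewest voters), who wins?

Last-place votes: A 9, B 0, C 9, D 9, E 13.

B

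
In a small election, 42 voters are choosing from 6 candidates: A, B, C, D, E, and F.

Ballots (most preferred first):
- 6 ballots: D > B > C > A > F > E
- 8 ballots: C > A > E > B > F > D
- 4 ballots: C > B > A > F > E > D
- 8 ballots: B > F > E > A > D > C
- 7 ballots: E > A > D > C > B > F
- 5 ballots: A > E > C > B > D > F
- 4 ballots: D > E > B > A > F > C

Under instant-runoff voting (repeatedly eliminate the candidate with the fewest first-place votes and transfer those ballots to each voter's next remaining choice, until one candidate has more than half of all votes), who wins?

Round 1: A 5, B 8, C 12, D 10, E 7, F 0. F eliminated.
Round 2: A 5, B 8, C 12, D 10, E 7. A eliminated.
Round 3: B 8, C 12, D 10, E 12. B eliminated.
Round 4: C 12, D 10, E 20. D eliminated.
Round 5: C 18, E 24. E has a majority (≥22).

E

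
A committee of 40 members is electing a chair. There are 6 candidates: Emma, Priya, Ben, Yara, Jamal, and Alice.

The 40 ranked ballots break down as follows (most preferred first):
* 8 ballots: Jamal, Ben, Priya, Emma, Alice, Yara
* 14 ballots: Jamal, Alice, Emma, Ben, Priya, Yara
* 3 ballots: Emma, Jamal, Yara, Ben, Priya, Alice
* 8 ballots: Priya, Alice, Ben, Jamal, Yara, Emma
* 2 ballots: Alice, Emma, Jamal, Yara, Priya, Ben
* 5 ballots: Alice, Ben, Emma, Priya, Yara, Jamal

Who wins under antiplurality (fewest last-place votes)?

Last-place votes: Emma 8, Priya 0, Ben 2, Yara 22, Jamal 5, Alice 3.

Priya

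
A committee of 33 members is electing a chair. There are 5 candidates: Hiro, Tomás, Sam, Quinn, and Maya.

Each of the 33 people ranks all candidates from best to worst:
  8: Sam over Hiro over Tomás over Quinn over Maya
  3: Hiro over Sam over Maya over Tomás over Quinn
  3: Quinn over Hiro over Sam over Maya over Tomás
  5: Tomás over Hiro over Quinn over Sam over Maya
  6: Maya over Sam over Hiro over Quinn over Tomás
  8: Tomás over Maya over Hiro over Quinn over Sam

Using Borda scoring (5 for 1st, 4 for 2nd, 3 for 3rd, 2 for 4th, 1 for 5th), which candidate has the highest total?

Hiro: 8×4 + 3×5 + 3×4 + 5×4 + 6×3 + 8×3 = 121
Tomás: 8×3 + 3×2 + 3×1 + 5×5 + 6×1 + 8×5 = 104
Sam: 8×5 + 3×4 + 3×3 + 5×2 + 6×4 + 8×1 = 103
Quinn: 8×2 + 3×1 + 3×5 + 5×3 + 6×2 + 8×2 = 77
Maya: 8×1 + 3×3 + 3×2 + 5×1 + 6×5 + 8×4 = 90

Hiro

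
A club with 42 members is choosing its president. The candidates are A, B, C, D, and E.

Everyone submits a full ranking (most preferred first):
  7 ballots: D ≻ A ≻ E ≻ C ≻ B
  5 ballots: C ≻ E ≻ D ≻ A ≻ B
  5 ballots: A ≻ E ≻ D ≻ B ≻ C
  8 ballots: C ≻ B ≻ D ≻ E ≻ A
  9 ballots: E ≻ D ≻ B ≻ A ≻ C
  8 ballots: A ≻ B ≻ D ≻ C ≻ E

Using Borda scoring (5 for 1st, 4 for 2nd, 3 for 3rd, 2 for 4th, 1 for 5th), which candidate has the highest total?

A: 7×4 + 5×2 + 5×5 + 8×1 + 9×2 + 8×5 = 129
B: 7×1 + 5×1 + 5×2 + 8×4 + 9×3 + 8×4 = 113
C: 7×2 + 5×5 + 5×1 + 8×5 + 9×1 + 8×2 = 109
D: 7×5 + 5×3 + 5×3 + 8×3 + 9×4 + 8×3 = 149
E: 7×3 + 5×4 + 5×4 + 8×2 + 9×5 + 8×1 = 130

D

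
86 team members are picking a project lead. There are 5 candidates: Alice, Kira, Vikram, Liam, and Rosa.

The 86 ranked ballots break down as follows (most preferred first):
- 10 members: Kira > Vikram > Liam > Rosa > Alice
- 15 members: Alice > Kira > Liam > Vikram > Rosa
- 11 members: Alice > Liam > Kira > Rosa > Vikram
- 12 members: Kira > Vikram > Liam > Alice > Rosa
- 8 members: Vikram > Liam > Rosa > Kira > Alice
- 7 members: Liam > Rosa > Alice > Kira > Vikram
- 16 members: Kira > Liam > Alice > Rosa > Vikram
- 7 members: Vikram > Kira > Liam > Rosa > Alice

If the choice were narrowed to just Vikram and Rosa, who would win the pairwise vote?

Vikram

Vikram is ranked above Rosa on 52 ballots; Rosa above Vikram on 34.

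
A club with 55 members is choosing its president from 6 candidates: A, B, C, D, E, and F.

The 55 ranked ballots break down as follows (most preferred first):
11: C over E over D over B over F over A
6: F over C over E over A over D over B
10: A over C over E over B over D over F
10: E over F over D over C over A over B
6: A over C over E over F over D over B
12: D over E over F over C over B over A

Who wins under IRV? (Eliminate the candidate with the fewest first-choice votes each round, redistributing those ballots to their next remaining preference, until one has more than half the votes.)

C

Round 1: A 16, B 0, C 11, D 12, E 10, F 6. B eliminated.
Round 2: A 16, C 11, D 12, E 10, F 6. F eliminated.
Round 3: A 16, C 17, D 12, E 10. E eliminated.
Round 4: A 16, C 17, D 22. A eliminated.
Round 5: C 33, D 22. C has a majority (≥28).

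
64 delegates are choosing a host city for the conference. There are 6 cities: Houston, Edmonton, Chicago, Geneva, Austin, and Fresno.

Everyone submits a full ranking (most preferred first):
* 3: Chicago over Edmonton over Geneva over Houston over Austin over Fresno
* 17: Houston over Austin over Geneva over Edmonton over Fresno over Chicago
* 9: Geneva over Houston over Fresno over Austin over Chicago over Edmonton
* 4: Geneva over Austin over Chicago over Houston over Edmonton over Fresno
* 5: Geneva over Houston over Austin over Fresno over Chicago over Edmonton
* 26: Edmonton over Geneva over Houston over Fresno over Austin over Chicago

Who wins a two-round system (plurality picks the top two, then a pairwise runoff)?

Geneva

Round 1 first-place votes: Houston 17, Edmonton 26, Chicago 3, Geneva 18, Austin 0, Fresno 0. Edmonton and Geneva advance.
Runoff: Edmonton is ranked above Geneva on 29 ballots, Geneva above Edmonton on 35.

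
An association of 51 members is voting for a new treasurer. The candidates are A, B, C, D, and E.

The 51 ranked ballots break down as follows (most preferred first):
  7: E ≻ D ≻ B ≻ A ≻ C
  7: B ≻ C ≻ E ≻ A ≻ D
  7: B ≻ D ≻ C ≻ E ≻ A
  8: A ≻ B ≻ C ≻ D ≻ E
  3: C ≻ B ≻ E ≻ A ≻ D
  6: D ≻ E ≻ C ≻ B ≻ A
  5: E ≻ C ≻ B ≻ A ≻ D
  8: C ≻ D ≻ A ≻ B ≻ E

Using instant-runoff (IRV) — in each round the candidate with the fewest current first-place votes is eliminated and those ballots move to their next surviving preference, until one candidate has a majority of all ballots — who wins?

Round 1: A 8, B 14, C 11, D 6, E 12. D eliminated.
Round 2: A 8, B 14, C 11, E 18. A eliminated.
Round 3: B 22, C 11, E 18. C eliminated.
Round 4: B 33, E 18. B has a majority (≥26).

B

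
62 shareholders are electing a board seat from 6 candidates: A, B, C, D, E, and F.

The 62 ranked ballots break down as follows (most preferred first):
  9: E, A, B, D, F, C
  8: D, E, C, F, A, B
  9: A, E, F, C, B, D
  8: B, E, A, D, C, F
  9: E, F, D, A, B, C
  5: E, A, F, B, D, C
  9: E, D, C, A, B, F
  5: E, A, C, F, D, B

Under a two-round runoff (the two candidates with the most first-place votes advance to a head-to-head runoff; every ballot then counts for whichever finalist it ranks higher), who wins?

Round 1 first-place votes: A 9, B 8, C 0, D 8, E 37, F 0. E and A advance.
Runoff: E is ranked above A on 53 ballots, A above E on 9.

E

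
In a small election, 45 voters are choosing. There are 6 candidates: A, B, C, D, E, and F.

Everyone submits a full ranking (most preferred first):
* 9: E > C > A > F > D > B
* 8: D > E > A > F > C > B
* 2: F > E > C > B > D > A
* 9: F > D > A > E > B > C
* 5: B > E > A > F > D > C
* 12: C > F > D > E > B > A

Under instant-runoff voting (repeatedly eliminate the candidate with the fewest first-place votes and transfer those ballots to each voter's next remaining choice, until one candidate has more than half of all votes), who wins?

E

Round 1: A 0, B 5, C 12, D 8, E 9, F 11. A eliminated.
Round 2: B 5, C 12, D 8, E 9, F 11. B eliminated.
Round 3: C 12, D 8, E 14, F 11. D eliminated.
Round 4: C 12, E 22, F 11. F eliminated.
Round 5: C 12, E 33. E has a majority (≥23).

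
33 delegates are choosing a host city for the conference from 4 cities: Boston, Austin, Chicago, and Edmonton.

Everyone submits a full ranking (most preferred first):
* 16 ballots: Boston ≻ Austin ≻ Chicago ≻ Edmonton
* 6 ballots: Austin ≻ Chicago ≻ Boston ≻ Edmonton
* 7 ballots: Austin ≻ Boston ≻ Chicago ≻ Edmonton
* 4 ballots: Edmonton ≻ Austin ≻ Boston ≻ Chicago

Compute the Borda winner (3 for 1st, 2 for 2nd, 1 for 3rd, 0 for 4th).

Boston: 16×3 + 6×1 + 7×2 + 4×1 = 72
Austin: 16×2 + 6×3 + 7×3 + 4×2 = 79
Chicago: 16×1 + 6×2 + 7×1 + 4×0 = 35
Edmonton: 16×0 + 6×0 + 7×0 + 4×3 = 12

Austin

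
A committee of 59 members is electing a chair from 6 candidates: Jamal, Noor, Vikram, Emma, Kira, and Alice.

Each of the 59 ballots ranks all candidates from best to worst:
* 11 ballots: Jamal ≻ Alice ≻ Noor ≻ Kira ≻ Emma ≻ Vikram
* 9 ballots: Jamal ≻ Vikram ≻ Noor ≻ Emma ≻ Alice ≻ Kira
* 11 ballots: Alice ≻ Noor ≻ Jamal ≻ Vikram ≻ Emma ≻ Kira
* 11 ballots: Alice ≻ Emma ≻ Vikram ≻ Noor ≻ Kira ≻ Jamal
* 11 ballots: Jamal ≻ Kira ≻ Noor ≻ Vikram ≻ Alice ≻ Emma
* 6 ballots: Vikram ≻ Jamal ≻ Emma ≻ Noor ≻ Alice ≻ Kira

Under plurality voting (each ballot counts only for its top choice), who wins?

First-place votes: Jamal 31, Noor 0, Vikram 6, Emma 0, Kira 0, Alice 22.

Jamal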